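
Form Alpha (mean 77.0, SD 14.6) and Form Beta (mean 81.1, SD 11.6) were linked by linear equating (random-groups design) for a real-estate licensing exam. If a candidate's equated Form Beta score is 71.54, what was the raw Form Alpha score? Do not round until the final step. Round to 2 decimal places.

64.97

Invert y = (SD_Y/SD_X)(x − M_X) + M_Y:
x = (SD_X/SD_Y)(y − M_Y) + M_X = (14.6/11.6)(71.54 − 81.1) + 77.0
x = 1.258621 × -9.560 + 77.0 = 64.97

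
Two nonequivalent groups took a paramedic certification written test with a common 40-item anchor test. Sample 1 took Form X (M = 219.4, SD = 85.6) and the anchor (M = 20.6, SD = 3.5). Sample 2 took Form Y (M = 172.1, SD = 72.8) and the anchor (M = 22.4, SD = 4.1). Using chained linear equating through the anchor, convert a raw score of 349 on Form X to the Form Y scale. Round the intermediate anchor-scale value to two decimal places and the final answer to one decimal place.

Form X → anchor (Sample 1): v = (3.5/85.6)(349 − 219.4) + 20.6 = 25.90
anchor → Form Y (Sample 2): y = (72.8/4.1)(25.90 − 22.4) + 172.1 = 234.2

234.2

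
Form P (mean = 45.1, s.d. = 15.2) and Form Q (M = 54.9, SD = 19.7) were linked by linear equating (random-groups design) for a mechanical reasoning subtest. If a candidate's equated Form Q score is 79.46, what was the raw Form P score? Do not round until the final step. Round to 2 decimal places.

Invert y = (SD_Y/SD_X)(x − M_X) + M_Y:
x = (SD_X/SD_Y)(y − M_Y) + M_X = (15.2/19.7)(79.46 − 54.9) + 45.1
x = 0.771574 × 24.560 + 45.1 = 64.05

64.05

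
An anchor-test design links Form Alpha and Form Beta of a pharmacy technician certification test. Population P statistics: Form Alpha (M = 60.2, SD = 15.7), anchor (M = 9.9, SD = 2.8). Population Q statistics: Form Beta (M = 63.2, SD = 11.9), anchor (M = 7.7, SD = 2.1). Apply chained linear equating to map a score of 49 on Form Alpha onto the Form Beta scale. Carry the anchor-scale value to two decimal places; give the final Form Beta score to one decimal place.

64.3

Form Alpha → anchor (Population P): v = (2.8/15.7)(49 − 60.2) + 9.9 = 7.90
anchor → Form Beta (Population Q): y = (11.9/2.1)(7.90 − 7.7) + 63.2 = 64.3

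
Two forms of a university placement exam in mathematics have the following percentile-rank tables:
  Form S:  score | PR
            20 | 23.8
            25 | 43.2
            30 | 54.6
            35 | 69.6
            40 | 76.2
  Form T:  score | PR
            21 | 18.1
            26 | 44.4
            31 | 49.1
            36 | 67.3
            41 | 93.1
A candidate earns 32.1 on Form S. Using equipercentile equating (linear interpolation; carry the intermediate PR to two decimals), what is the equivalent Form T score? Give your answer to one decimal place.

PR of 32.1 on Form S: 54.6 + (32.1 − 30)/(35 − 30) × (69.6 − 54.6) = 60.90
On Form T, PR 60.90 falls between score 31 (PR 49.1) and 36 (PR 67.3).
Interpolate: 31 + (60.90 − 49.1)/(67.3 − 49.1) × (36 − 31) = 34.2

34.2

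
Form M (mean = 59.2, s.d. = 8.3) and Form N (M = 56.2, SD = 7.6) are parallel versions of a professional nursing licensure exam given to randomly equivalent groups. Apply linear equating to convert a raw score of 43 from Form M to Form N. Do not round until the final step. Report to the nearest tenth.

41.4

Linear equating: y = (SD_Y/SD_X)(x − M_X) + M_Y
y = (7.6/8.3)(43 − 59.2) + 56.2
y = 0.915663 × -16.2 + 56.2 = -14.8337 + 56.2 = 41.4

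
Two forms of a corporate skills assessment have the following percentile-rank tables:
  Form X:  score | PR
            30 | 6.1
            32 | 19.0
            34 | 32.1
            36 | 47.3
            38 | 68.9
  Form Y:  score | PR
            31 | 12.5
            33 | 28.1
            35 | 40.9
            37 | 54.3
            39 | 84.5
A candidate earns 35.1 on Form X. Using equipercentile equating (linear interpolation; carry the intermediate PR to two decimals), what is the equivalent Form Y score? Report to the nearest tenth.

PR of 35.1 on Form X: 32.1 + (35.1 − 34)/(36 − 34) × (47.3 − 32.1) = 40.46
On Form Y, PR 40.46 falls between score 33 (PR 28.1) and 35 (PR 40.9).
Interpolate: 33 + (40.46 − 28.1)/(40.9 − 28.1) × (35 − 33) = 34.9

34.9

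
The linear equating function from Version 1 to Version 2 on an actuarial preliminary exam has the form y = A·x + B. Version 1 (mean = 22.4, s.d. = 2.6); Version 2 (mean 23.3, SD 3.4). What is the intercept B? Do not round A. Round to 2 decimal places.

A = SD_Y / SD_X = 3.4 / 2.6 = 1.307692
B = M_Y − A·M_X = 23.3 − 1.307692 × 22.4 = -5.99

-5.99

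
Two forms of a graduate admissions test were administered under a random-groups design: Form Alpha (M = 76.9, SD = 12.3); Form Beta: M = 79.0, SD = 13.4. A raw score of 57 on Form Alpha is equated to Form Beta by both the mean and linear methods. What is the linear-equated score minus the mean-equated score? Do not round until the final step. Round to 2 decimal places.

-1.78

Mean-equated: 57 + (79.0 − 76.9) = 59.10
Linear-equated: (13.4/12.3)(57 − 76.9) + 79.0 = 57.320
Difference = 57.320 − 59.10 = -1.78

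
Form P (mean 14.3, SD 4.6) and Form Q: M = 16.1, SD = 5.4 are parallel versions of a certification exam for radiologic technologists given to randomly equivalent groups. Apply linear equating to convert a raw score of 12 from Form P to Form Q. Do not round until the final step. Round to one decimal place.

13.4

Linear equating: y = (SD_Y/SD_X)(x − M_X) + M_Y
y = (5.4/4.6)(12 − 14.3) + 16.1
y = 1.173913 × -2.3 + 16.1 = -2.7000 + 16.1 = 13.4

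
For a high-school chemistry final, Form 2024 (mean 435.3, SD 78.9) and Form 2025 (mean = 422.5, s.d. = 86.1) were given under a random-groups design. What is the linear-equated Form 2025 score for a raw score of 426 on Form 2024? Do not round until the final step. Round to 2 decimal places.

Linear equating: y = (SD_Y/SD_X)(x − M_X) + M_Y
y = (86.1/78.9)(426 − 435.3) + 422.5
y = 1.091255 × -9.3 + 422.5 = -10.1487 + 422.5 = 412.35

412.35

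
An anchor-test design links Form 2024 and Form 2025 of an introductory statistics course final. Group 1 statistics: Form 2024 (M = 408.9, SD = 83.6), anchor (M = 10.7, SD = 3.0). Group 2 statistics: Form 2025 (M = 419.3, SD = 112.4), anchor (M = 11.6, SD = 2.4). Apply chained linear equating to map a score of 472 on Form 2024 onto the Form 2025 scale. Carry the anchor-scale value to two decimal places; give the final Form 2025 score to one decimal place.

Form 2024 → anchor (Group 1): v = (3.0/83.6)(472 − 408.9) + 10.7 = 12.96
anchor → Form 2025 (Group 2): y = (112.4/2.4)(12.96 − 11.6) + 419.3 = 483.0

483.0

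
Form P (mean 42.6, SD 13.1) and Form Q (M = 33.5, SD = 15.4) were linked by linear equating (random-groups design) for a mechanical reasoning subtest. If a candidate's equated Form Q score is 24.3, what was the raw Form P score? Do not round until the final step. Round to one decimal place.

Invert y = (SD_Y/SD_X)(x − M_X) + M_Y:
x = (SD_X/SD_Y)(y − M_Y) + M_X = (13.1/15.4)(24.3 − 33.5) + 42.6
x = 0.850649 × -9.200 + 42.6 = 34.8

34.8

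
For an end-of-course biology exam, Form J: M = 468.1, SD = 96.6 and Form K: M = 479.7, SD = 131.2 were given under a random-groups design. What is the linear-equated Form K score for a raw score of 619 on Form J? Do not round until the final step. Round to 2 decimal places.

Linear equating: y = (SD_Y/SD_X)(x − M_X) + M_Y
y = (131.2/96.6)(619 − 468.1) + 479.7
y = 1.358178 × 150.9 + 479.7 = 204.9491 + 479.7 = 684.65

684.65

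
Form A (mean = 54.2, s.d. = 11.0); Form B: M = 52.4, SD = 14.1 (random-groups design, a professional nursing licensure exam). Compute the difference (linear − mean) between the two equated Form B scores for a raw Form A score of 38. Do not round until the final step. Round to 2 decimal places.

Mean-equated: 38 + (52.4 − 54.2) = 36.20
Linear-equated: (14.1/11.0)(38 − 54.2) + 52.4 = 31.635
Difference = 31.635 − 36.20 = -4.57

-4.57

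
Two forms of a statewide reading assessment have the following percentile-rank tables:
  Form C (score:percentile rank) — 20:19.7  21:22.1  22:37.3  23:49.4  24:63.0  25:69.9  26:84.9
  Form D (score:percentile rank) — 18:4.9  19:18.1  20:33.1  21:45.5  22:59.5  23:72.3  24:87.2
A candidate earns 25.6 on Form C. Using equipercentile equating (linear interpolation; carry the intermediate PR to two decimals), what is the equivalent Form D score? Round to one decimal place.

PR of 25.6 on Form C: 69.9 + (25.6 − 25)/(26 − 25) × (84.9 − 69.9) = 78.90
On Form D, PR 78.90 falls between score 23 (PR 72.3) and 24 (PR 87.2).
Interpolate: 23 + (78.90 − 72.3)/(87.2 − 72.3) × (24 − 23) = 23.4

23.4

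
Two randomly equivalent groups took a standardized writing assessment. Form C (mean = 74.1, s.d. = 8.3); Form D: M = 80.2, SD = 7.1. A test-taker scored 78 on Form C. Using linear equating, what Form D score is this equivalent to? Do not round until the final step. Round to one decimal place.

83.5

Linear equating: y = (SD_Y/SD_X)(x − M_X) + M_Y
y = (7.1/8.3)(78 − 74.1) + 80.2
y = 0.855422 × 3.9 + 80.2 = 3.3361 + 80.2 = 83.5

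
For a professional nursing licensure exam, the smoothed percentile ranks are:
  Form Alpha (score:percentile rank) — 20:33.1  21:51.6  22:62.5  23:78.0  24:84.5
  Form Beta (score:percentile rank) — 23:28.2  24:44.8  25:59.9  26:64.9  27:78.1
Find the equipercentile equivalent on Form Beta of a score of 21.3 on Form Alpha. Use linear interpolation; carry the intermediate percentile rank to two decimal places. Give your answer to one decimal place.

PR of 21.3 on Form Alpha: 51.6 + (21.3 − 21)/(22 − 21) × (62.5 − 51.6) = 54.87
On Form Beta, PR 54.87 falls between score 24 (PR 44.8) and 25 (PR 59.9).
Interpolate: 24 + (54.87 − 44.8)/(59.9 − 44.8) × (25 − 24) = 24.7

24.7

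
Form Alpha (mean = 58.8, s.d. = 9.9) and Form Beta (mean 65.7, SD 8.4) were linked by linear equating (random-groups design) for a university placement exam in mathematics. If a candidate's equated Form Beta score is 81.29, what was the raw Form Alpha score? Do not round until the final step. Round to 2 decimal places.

Invert y = (SD_Y/SD_X)(x − M_X) + M_Y:
x = (SD_X/SD_Y)(y − M_Y) + M_X = (9.9/8.4)(81.29 − 65.7) + 58.8
x = 1.178571 × 15.590 + 58.8 = 77.17

77.17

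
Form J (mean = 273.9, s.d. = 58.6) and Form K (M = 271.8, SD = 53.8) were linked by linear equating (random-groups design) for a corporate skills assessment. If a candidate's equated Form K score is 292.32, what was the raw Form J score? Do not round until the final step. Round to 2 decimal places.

296.25

Invert y = (SD_Y/SD_X)(x − M_X) + M_Y:
x = (SD_X/SD_Y)(y − M_Y) + M_X = (58.6/53.8)(292.32 − 271.8) + 273.9
x = 1.089219 × 20.520 + 273.9 = 296.25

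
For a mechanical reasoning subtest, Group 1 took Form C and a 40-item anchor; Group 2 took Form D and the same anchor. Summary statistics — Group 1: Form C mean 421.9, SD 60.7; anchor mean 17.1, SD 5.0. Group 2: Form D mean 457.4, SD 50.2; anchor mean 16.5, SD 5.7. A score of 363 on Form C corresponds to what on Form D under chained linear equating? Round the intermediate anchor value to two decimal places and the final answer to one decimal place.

420.0

Form C → anchor (Group 1): v = (5.0/60.7)(363 − 421.9) + 17.1 = 12.25
anchor → Form D (Group 2): y = (50.2/5.7)(12.25 − 16.5) + 457.4 = 420.0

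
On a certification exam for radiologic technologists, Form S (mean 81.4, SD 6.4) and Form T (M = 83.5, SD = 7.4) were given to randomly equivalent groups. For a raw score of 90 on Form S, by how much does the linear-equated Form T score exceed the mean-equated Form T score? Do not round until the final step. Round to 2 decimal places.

Mean-equated: 90 + (83.5 − 81.4) = 92.10
Linear-equated: (7.4/6.4)(90 − 81.4) + 83.5 = 93.444
Difference = 93.444 − 92.10 = 1.34

1.34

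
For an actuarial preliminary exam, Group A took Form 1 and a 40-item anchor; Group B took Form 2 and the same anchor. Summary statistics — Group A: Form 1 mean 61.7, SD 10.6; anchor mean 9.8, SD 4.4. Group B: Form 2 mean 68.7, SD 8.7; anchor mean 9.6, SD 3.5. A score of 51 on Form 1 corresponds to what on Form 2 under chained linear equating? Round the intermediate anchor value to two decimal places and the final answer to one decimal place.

Form 1 → anchor (Group A): v = (4.4/10.6)(51 − 61.7) + 9.8 = 5.36
anchor → Form 2 (Group B): y = (8.7/3.5)(5.36 − 9.6) + 68.7 = 58.2

58.2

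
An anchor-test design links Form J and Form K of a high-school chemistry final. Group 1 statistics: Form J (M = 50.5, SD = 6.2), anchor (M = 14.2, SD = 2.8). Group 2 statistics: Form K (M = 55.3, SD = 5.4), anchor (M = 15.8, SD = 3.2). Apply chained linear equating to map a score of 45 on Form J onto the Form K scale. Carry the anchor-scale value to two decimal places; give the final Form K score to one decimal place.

Form J → anchor (Group 1): v = (2.8/6.2)(45 − 50.5) + 14.2 = 11.72
anchor → Form K (Group 2): y = (5.4/3.2)(11.72 − 15.8) + 55.3 = 48.4

48.4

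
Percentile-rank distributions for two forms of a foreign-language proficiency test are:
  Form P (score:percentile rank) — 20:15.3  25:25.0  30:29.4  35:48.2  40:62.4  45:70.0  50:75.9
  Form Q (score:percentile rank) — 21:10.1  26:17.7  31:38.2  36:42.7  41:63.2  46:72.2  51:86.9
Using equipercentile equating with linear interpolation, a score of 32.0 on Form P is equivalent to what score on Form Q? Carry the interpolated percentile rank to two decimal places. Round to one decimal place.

PR of 32.0 on Form P: 29.4 + (32.0 − 30)/(35 − 30) × (48.2 − 29.4) = 36.92
On Form Q, PR 36.92 falls between score 26 (PR 17.7) and 31 (PR 38.2).
Interpolate: 26 + (36.92 − 17.7)/(38.2 − 17.7) × (31 − 26) = 30.7

30.7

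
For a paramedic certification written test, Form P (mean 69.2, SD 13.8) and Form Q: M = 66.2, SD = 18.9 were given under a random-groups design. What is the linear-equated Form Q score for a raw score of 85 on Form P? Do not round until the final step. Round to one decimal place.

87.8

Linear equating: y = (SD_Y/SD_X)(x − M_X) + M_Y
y = (18.9/13.8)(85 − 69.2) + 66.2
y = 1.369565 × 15.8 + 66.2 = 21.6391 + 66.2 = 87.8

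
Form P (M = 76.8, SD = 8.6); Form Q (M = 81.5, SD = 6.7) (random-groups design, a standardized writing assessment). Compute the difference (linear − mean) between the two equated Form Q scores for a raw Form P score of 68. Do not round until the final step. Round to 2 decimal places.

Mean-equated: 68 + (81.5 − 76.8) = 72.70
Linear-equated: (6.7/8.6)(68 − 76.8) + 81.5 = 74.644
Difference = 74.644 − 72.70 = 1.94

1.94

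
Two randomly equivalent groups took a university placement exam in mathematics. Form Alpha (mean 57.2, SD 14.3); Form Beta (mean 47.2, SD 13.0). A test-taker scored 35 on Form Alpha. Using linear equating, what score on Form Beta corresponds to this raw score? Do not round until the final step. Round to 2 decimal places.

27.02

Linear equating: y = (SD_Y/SD_X)(x − M_X) + M_Y
y = (13.0/14.3)(35 − 57.2) + 47.2
y = 0.909091 × -22.2 + 47.2 = -20.1818 + 47.2 = 27.02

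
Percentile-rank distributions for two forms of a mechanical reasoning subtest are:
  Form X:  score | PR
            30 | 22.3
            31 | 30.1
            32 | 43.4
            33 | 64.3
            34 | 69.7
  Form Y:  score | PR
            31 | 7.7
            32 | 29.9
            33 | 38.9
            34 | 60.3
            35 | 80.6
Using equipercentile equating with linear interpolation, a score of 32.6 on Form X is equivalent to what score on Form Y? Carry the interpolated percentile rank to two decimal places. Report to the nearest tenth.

33.8

PR of 32.6 on Form X: 43.4 + (32.6 − 32)/(33 − 32) × (64.3 − 43.4) = 55.94
On Form Y, PR 55.94 falls between score 33 (PR 38.9) and 34 (PR 60.3).
Interpolate: 33 + (55.94 − 38.9)/(60.3 − 38.9) × (34 − 33) = 33.8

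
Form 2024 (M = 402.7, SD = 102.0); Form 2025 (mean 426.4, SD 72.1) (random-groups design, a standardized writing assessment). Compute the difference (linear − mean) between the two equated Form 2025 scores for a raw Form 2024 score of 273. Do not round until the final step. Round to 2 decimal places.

Mean-equated: 273 + (426.4 − 402.7) = 296.70
Linear-equated: (72.1/102.0)(273 − 402.7) + 426.4 = 334.720
Difference = 334.720 − 296.70 = 38.02

38.02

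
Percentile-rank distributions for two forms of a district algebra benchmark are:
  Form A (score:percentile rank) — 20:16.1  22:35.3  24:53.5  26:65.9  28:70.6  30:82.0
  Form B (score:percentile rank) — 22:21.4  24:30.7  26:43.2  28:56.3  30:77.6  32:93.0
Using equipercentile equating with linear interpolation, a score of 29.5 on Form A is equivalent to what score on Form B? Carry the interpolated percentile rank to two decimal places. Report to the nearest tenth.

PR of 29.5 on Form A: 70.6 + (29.5 − 28)/(30 − 28) × (82.0 − 70.6) = 79.15
On Form B, PR 79.15 falls between score 30 (PR 77.6) and 32 (PR 93.0).
Interpolate: 30 + (79.15 − 77.6)/(93.0 − 77.6) × (32 − 30) = 30.2

30.2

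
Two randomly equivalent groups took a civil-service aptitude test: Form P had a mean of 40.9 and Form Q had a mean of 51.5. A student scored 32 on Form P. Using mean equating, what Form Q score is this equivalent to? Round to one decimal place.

Mean equating: y = x + (M_Y − M_X) = 32 + (51.5 − 40.9) = 42.6

42.6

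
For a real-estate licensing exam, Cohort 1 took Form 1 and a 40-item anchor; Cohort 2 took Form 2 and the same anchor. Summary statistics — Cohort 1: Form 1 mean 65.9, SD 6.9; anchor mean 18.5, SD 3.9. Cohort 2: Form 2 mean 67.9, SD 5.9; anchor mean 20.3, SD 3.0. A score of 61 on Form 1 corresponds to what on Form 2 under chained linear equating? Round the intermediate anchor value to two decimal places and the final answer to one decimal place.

Form 1 → anchor (Cohort 1): v = (3.9/6.9)(61 − 65.9) + 18.5 = 15.73
anchor → Form 2 (Cohort 2): y = (5.9/3.0)(15.73 − 20.3) + 67.9 = 58.9

58.9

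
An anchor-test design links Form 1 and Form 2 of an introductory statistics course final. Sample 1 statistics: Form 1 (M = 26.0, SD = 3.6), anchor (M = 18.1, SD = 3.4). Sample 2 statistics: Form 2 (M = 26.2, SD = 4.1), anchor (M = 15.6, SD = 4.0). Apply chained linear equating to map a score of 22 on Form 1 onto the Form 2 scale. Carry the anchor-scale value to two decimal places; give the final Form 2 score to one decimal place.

Form 1 → anchor (Sample 1): v = (3.4/3.6)(22 − 26.0) + 18.1 = 14.32
anchor → Form 2 (Sample 2): y = (4.1/4.0)(14.32 − 15.6) + 26.2 = 24.9

24.9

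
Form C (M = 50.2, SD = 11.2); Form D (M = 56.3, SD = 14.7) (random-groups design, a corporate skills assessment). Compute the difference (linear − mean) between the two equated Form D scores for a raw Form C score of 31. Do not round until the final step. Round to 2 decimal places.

-6.00

Mean-equated: 31 + (56.3 − 50.2) = 37.10
Linear-equated: (14.7/11.2)(31 − 50.2) + 56.3 = 31.100
Difference = 31.100 − 37.10 = -6.00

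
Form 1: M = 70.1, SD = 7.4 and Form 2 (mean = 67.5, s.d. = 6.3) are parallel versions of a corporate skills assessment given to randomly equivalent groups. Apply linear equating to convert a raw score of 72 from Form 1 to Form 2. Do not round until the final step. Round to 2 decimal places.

Linear equating: y = (SD_Y/SD_X)(x − M_X) + M_Y
y = (6.3/7.4)(72 − 70.1) + 67.5
y = 0.851351 × 1.9 + 67.5 = 1.6176 + 67.5 = 69.12

69.12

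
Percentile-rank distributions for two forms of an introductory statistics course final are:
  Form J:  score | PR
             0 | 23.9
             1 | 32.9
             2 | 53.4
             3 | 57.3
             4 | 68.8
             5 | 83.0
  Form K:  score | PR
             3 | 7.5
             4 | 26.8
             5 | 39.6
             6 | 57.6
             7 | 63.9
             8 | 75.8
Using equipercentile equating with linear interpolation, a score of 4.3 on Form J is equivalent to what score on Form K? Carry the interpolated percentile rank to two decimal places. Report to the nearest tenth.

PR of 4.3 on Form J: 68.8 + (4.3 − 4)/(5 − 4) × (83.0 − 68.8) = 73.06
On Form K, PR 73.06 falls between score 7 (PR 63.9) and 8 (PR 75.8).
Interpolate: 7 + (73.06 − 63.9)/(75.8 − 63.9) × (8 − 7) = 7.8

7.8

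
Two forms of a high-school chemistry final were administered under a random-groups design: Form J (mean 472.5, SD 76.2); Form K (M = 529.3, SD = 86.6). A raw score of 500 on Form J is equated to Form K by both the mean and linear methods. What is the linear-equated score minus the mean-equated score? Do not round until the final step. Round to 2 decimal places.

Mean-equated: 500 + (529.3 − 472.5) = 556.80
Linear-equated: (86.6/76.2)(500 − 472.5) + 529.3 = 560.553
Difference = 560.553 − 556.80 = 3.75

3.75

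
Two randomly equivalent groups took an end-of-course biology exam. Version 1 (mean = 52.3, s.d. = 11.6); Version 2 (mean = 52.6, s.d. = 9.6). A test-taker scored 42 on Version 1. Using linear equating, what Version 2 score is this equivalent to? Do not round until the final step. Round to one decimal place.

44.1

Linear equating: y = (SD_Y/SD_X)(x − M_X) + M_Y
y = (9.6/11.6)(42 − 52.3) + 52.6
y = 0.827586 × -10.3 + 52.6 = -8.5241 + 52.6 = 44.1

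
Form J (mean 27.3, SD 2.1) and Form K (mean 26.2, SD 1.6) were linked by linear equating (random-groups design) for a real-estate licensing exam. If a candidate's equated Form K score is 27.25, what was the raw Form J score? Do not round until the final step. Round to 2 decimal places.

28.68

Invert y = (SD_Y/SD_X)(x − M_X) + M_Y:
x = (SD_X/SD_Y)(y − M_Y) + M_X = (2.1/1.6)(27.25 − 26.2) + 27.3
x = 1.312500 × 1.050 + 27.3 = 28.68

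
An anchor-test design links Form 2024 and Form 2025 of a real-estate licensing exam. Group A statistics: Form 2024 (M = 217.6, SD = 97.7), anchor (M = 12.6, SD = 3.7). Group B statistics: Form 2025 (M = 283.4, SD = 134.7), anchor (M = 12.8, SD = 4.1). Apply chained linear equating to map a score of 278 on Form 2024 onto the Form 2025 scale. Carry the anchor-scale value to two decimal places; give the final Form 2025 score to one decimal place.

Form 2024 → anchor (Group A): v = (3.7/97.7)(278 − 217.6) + 12.6 = 14.89
anchor → Form 2025 (Group B): y = (134.7/4.1)(14.89 − 12.8) + 283.4 = 352.1

352.1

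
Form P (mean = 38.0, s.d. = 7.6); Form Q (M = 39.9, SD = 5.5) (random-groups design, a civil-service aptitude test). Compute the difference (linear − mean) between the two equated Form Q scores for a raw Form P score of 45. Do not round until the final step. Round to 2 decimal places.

Mean-equated: 45 + (39.9 − 38.0) = 46.90
Linear-equated: (5.5/7.6)(45 − 38.0) + 39.9 = 44.966
Difference = 44.966 − 46.90 = -1.93

-1.93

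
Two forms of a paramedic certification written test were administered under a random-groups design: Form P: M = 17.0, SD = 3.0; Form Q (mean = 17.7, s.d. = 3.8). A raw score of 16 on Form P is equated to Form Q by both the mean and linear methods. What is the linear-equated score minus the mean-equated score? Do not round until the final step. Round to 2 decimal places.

-0.27

Mean-equated: 16 + (17.7 − 17.0) = 16.70
Linear-equated: (3.8/3.0)(16 − 17.0) + 17.7 = 16.433
Difference = 16.433 − 16.70 = -0.27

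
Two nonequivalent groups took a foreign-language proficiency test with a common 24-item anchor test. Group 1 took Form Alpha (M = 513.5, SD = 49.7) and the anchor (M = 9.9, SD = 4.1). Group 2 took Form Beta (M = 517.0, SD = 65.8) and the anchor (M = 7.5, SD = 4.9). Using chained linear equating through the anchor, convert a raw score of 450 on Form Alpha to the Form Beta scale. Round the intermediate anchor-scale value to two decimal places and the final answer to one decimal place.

478.9

Form Alpha → anchor (Group 1): v = (4.1/49.7)(450 − 513.5) + 9.9 = 4.66
anchor → Form Beta (Group 2): y = (65.8/4.9)(4.66 − 7.5) + 517.0 = 478.9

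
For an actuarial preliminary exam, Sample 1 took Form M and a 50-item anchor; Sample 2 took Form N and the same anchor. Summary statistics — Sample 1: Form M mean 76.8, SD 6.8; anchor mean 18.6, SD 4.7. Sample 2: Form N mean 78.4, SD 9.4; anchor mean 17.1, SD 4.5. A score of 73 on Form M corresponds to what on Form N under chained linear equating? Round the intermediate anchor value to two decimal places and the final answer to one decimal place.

76.0

Form M → anchor (Sample 1): v = (4.7/6.8)(73 − 76.8) + 18.6 = 15.97
anchor → Form N (Sample 2): y = (9.4/4.5)(15.97 − 17.1) + 78.4 = 76.0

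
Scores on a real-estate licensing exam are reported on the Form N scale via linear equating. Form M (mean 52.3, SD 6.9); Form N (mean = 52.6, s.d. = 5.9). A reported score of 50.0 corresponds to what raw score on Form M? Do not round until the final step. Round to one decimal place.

Invert y = (SD_Y/SD_X)(x − M_X) + M_Y:
x = (SD_X/SD_Y)(y − M_Y) + M_X = (6.9/5.9)(50.0 − 52.6) + 52.3
x = 1.169492 × -2.600 + 52.3 = 49.3

49.3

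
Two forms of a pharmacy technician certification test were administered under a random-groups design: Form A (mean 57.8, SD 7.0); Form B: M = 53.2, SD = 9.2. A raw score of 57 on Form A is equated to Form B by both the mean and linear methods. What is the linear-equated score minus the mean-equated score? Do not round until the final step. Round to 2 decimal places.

Mean-equated: 57 + (53.2 − 57.8) = 52.40
Linear-equated: (9.2/7.0)(57 − 57.8) + 53.2 = 52.149
Difference = 52.149 − 52.40 = -0.25

-0.25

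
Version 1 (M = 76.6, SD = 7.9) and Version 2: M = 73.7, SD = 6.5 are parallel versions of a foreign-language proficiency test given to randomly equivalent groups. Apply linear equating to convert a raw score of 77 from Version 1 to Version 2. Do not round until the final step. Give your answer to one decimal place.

Linear equating: y = (SD_Y/SD_X)(x − M_X) + M_Y
y = (6.5/7.9)(77 − 76.6) + 73.7
y = 0.822785 × 0.4 + 73.7 = 0.3291 + 73.7 = 74.0

74.0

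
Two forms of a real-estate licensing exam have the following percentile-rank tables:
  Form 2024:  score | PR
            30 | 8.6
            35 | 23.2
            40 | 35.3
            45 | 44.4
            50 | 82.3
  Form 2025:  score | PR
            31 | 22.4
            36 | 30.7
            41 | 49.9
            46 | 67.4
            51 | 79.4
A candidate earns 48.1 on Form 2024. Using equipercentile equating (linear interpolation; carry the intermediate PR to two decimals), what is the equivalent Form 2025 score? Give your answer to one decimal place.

PR of 48.1 on Form 2024: 44.4 + (48.1 − 45)/(50 − 45) × (82.3 − 44.4) = 67.90
On Form 2025, PR 67.90 falls between score 46 (PR 67.4) and 51 (PR 79.4).
Interpolate: 46 + (67.90 − 67.4)/(79.4 − 67.4) × (51 − 46) = 46.2

46.2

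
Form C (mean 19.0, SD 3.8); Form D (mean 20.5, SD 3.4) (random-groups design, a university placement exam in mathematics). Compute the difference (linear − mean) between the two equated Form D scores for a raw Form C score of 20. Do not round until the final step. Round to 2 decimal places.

Mean-equated: 20 + (20.5 − 19.0) = 21.50
Linear-equated: (3.4/3.8)(20 − 19.0) + 20.5 = 21.395
Difference = 21.395 − 21.50 = -0.11

-0.11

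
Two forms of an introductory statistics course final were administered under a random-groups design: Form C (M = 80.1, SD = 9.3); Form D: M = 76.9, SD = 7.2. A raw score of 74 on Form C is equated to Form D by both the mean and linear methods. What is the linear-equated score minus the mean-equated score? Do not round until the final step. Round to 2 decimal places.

1.38

Mean-equated: 74 + (76.9 − 80.1) = 70.80
Linear-equated: (7.2/9.3)(74 − 80.1) + 76.9 = 72.177
Difference = 72.177 − 70.80 = 1.38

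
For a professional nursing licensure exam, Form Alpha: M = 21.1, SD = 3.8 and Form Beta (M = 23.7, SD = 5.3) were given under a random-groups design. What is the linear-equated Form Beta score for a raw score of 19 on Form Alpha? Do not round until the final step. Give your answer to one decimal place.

20.8

Linear equating: y = (SD_Y/SD_X)(x − M_X) + M_Y
y = (5.3/3.8)(19 − 21.1) + 23.7
y = 1.394737 × -2.1 + 23.7 = -2.9289 + 23.7 = 20.8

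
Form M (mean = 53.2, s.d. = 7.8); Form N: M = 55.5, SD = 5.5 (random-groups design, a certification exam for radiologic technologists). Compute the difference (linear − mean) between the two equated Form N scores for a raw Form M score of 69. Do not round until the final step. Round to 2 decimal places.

Mean-equated: 69 + (55.5 − 53.2) = 71.30
Linear-equated: (5.5/7.8)(69 − 53.2) + 55.5 = 66.641
Difference = 66.641 − 71.30 = -4.66

-4.66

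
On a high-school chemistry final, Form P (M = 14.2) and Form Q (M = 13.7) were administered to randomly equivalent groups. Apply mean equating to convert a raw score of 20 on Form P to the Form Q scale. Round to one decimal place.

19.5

Mean equating: y = x + (M_Y − M_X) = 20 + (13.7 − 14.2) = 19.5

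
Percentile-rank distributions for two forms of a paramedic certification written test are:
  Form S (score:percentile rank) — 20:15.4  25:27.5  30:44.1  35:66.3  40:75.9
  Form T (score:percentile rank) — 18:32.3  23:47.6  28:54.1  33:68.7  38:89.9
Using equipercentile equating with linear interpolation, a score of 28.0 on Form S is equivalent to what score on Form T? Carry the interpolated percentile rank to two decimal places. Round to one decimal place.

19.7

PR of 28.0 on Form S: 27.5 + (28.0 − 25)/(30 − 25) × (44.1 − 27.5) = 37.46
On Form T, PR 37.46 falls between score 18 (PR 32.3) and 23 (PR 47.6).
Interpolate: 18 + (37.46 − 32.3)/(47.6 − 32.3) × (23 − 18) = 19.7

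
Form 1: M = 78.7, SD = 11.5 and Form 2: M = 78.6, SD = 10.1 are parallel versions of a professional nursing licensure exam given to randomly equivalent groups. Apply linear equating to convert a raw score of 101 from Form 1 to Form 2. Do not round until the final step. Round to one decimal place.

Linear equating: y = (SD_Y/SD_X)(x − M_X) + M_Y
y = (10.1/11.5)(101 − 78.7) + 78.6
y = 0.878261 × 22.3 + 78.6 = 19.5852 + 78.6 = 98.2

98.2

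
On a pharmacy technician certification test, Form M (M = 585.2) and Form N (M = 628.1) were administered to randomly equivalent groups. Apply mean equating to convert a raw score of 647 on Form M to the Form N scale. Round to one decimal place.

689.9

Mean equating: y = x + (M_Y − M_X) = 647 + (628.1 − 585.2) = 689.9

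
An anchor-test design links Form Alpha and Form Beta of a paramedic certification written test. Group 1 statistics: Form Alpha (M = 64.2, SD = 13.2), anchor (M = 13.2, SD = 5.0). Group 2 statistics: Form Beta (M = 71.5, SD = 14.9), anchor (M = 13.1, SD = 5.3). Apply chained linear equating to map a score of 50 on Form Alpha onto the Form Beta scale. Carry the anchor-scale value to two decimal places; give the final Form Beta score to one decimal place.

56.7

Form Alpha → anchor (Group 1): v = (5.0/13.2)(50 − 64.2) + 13.2 = 7.82
anchor → Form Beta (Group 2): y = (14.9/5.3)(7.82 − 13.1) + 71.5 = 56.7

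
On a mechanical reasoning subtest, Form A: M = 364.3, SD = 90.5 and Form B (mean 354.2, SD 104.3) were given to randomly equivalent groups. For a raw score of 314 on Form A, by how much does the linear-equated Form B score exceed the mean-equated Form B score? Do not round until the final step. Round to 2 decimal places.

-7.67

Mean-equated: 314 + (354.2 − 364.3) = 303.90
Linear-equated: (104.3/90.5)(314 − 364.3) + 354.2 = 296.230
Difference = 296.230 − 303.90 = -7.67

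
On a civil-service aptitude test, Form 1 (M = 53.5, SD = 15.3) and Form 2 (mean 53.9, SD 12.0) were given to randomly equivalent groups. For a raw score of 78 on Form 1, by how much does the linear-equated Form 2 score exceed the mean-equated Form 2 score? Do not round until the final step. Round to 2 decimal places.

-5.28

Mean-equated: 78 + (53.9 − 53.5) = 78.40
Linear-equated: (12.0/15.3)(78 − 53.5) + 53.9 = 73.116
Difference = 73.116 − 78.40 = -5.28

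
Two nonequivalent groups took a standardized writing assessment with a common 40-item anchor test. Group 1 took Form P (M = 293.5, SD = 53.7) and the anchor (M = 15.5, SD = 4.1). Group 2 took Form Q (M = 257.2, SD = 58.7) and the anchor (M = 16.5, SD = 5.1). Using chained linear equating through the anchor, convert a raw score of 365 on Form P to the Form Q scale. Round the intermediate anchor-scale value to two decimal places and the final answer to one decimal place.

Form P → anchor (Group 1): v = (4.1/53.7)(365 − 293.5) + 15.5 = 20.96
anchor → Form Q (Group 2): y = (58.7/5.1)(20.96 − 16.5) + 257.2 = 308.5

308.5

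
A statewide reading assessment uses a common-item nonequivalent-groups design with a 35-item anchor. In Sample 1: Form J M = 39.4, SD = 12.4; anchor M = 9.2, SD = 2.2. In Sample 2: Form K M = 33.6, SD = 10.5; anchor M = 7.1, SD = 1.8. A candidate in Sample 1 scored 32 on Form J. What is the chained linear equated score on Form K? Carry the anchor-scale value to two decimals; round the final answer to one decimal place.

Form J → anchor (Sample 1): v = (2.2/12.4)(32 − 39.4) + 9.2 = 7.89
anchor → Form K (Sample 2): y = (10.5/1.8)(7.89 − 7.1) + 33.6 = 38.2

38.2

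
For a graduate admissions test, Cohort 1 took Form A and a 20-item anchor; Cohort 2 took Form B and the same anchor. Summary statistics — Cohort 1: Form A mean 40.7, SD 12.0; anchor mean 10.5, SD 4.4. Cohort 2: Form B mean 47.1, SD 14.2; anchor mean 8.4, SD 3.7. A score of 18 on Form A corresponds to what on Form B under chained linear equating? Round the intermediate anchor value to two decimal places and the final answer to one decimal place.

Form A → anchor (Cohort 1): v = (4.4/12.0)(18 − 40.7) + 10.5 = 2.18
anchor → Form B (Cohort 2): y = (14.2/3.7)(2.18 − 8.4) + 47.1 = 23.2

23.2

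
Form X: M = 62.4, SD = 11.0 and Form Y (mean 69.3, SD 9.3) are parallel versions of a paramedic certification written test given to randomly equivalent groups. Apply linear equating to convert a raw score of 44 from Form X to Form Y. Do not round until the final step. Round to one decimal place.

53.7

Linear equating: y = (SD_Y/SD_X)(x − M_X) + M_Y
y = (9.3/11.0)(44 − 62.4) + 69.3
y = 0.845455 × -18.4 + 69.3 = -15.5564 + 69.3 = 53.7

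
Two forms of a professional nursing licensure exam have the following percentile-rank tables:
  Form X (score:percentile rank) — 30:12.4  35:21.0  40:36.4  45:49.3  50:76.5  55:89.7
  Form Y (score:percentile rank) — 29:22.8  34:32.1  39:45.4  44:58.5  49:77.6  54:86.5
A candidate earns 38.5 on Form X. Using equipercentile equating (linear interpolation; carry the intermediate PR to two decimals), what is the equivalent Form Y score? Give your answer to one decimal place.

33.8

PR of 38.5 on Form X: 21.0 + (38.5 − 35)/(40 − 35) × (36.4 − 21.0) = 31.78
On Form Y, PR 31.78 falls between score 29 (PR 22.8) and 34 (PR 32.1).
Interpolate: 29 + (31.78 − 22.8)/(32.1 − 22.8) × (34 − 29) = 33.8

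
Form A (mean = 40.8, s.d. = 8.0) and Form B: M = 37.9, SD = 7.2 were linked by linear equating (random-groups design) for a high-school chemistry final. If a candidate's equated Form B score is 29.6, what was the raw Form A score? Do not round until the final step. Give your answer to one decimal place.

31.6

Invert y = (SD_Y/SD_X)(x − M_X) + M_Y:
x = (SD_X/SD_Y)(y − M_Y) + M_X = (8.0/7.2)(29.6 − 37.9) + 40.8
x = 1.111111 × -8.300 + 40.8 = 31.6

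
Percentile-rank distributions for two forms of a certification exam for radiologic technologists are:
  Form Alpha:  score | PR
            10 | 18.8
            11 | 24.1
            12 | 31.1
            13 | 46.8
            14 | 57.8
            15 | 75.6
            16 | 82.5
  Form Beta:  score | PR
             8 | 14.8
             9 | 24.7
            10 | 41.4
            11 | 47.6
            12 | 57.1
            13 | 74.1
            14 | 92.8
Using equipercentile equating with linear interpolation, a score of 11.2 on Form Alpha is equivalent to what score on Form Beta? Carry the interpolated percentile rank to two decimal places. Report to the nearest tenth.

9.0

PR of 11.2 on Form Alpha: 24.1 + (11.2 − 11)/(12 − 11) × (31.1 − 24.1) = 25.50
On Form Beta, PR 25.50 falls between score 9 (PR 24.7) and 10 (PR 41.4).
Interpolate: 9 + (25.50 − 24.7)/(41.4 − 24.7) × (10 − 9) = 9.0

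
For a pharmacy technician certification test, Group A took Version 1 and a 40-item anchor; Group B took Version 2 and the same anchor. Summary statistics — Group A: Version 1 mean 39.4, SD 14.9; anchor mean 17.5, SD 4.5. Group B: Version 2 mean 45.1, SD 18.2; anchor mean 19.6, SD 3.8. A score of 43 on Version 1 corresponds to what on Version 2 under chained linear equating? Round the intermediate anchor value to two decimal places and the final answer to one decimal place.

40.3

Version 1 → anchor (Group A): v = (4.5/14.9)(43 − 39.4) + 17.5 = 18.59
anchor → Version 2 (Group B): y = (18.2/3.8)(18.59 − 19.6) + 45.1 = 40.3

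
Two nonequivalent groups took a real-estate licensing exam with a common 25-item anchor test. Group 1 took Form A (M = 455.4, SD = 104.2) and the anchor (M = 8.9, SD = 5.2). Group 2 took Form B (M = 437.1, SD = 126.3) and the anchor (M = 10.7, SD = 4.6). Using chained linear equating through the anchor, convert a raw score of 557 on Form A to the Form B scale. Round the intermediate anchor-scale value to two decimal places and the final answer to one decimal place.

526.9

Form A → anchor (Group 1): v = (5.2/104.2)(557 − 455.4) + 8.9 = 13.97
anchor → Form B (Group 2): y = (126.3/4.6)(13.97 − 10.7) + 437.1 = 526.9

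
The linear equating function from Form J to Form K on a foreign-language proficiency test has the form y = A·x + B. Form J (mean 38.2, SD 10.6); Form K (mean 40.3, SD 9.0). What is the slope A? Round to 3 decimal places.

0.849

A = SD_Y / SD_X = 9.0 / 10.6 = 0.849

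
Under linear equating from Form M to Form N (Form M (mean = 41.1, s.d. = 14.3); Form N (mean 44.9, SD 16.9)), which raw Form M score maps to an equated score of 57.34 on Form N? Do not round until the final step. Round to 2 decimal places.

Invert y = (SD_Y/SD_X)(x − M_X) + M_Y:
x = (SD_X/SD_Y)(y − M_Y) + M_X = (14.3/16.9)(57.34 − 44.9) + 41.1
x = 0.846154 × 12.440 + 41.1 = 51.63

51.63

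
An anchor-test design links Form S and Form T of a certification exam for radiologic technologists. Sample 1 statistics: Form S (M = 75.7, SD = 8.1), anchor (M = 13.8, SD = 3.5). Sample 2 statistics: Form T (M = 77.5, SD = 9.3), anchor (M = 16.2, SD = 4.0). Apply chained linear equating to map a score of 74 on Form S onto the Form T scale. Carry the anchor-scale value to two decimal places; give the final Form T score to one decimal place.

70.2

Form S → anchor (Sample 1): v = (3.5/8.1)(74 − 75.7) + 13.8 = 13.07
anchor → Form T (Sample 2): y = (9.3/4.0)(13.07 − 16.2) + 77.5 = 70.2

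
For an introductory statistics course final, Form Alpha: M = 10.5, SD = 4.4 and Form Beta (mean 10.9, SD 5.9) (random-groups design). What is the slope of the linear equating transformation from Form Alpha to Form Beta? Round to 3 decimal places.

A = SD_Y / SD_X = 5.9 / 4.4 = 1.341

1.341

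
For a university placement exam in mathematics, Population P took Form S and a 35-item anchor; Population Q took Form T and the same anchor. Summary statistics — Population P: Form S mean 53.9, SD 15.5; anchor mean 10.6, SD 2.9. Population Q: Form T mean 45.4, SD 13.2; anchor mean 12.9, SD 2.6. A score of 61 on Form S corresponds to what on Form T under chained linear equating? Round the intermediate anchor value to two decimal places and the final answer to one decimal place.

40.5

Form S → anchor (Population P): v = (2.9/15.5)(61 − 53.9) + 10.6 = 11.93
anchor → Form T (Population Q): y = (13.2/2.6)(11.93 − 12.9) + 45.4 = 40.5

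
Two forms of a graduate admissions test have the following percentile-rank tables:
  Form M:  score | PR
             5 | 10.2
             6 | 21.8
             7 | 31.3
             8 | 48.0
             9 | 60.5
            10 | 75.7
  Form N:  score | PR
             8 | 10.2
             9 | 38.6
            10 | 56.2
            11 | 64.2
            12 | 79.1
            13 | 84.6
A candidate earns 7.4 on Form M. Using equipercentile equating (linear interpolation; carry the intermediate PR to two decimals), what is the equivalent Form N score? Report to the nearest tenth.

PR of 7.4 on Form M: 31.3 + (7.4 − 7)/(8 − 7) × (48.0 − 31.3) = 37.98
On Form N, PR 37.98 falls between score 8 (PR 10.2) and 9 (PR 38.6).
Interpolate: 8 + (37.98 − 10.2)/(38.6 − 10.2) × (9 − 8) = 9.0

9.0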